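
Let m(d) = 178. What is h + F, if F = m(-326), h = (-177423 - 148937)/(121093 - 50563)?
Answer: 1222798/7053 ≈ 173.37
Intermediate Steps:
h = -32636/7053 (h = -326360/70530 = -326360*1/70530 = -32636/7053 ≈ -4.6273)
F = 178
h + F = -32636/7053 + 178 = 1222798/7053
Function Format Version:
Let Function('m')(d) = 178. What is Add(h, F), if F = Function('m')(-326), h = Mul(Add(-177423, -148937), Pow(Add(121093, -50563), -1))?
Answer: Rational(1222798, 7053) ≈ 173.37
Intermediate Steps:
h = Rational(-32636, 7053) (h = Mul(-326360, Pow(70530, -1)) = Mul(-326360, Rational(1, 70530)) = Rational(-32636, 7053) ≈ -4.6273)
F = 178
Add(h, F) = Add(Rational(-32636, 7053), 178) = Rational(1222798, 7053)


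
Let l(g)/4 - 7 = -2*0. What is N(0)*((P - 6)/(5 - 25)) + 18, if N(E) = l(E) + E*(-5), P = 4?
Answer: 104/5 ≈ 20.800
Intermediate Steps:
l(g) = 28 (l(g) = 28 + 4*(-2*0) = 28 + 4*0 = 28 + 0 = 28)
N(E) = 28 - 5*E (N(E) = 28 + E*(-5) = 28 - 5*E)
N(0)*((P - 6)/(5 - 25)) + 18 = (28 - 5*0)*((4 - 6)/(5 - 25)) + 18 = (28 + 0)*(-2/(-20)) + 18 = 28*(-2*(-1/20)) + 18 = 28*(⅒) + 18 = 14/5 + 18 = 104/5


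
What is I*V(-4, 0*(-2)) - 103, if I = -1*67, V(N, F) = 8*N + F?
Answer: 2041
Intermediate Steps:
V(N, F) = F + 8*N
I = -67
I*V(-4, 0*(-2)) - 103 = -67*(0*(-2) + 8*(-4)) - 103 = -67*(0 - 32) - 103 = -67*(-32) - 103 = 2144 - 103 = 2041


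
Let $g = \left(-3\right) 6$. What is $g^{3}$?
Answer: $-5832$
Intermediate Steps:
$g = -18$
$g^{3} = \left(-18\right)^{3} = -5832$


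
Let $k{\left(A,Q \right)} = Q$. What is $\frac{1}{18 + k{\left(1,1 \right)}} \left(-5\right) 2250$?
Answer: $- \frac{11250}{19} \approx -592.11$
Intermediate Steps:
$\frac{1}{18 + k{\left(1,1 \right)}} \left(-5\right) 2250 = \frac{1}{18 + 1} \left(-5\right) 2250 = \frac{1}{19} \left(-5\right) 2250 = \left(- \frac{5}{19}\right) 2250 = - \frac{11250}{19}$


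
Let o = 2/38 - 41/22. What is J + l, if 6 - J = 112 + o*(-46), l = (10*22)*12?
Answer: 512195/209 ≈ 2450.7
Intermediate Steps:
o = -757/418 (o = 2*(1/38) - 41*1/22 = 1/19 - 41/22 = -757/418 ≈ -1.8110)
l = 2640 (l = 220*12 = 2640)
J = -39565/209 (J = 6 - (112 - 757/418*(-46)) = 6 - (112 + 17411/209) = 6 - 1*40819/209 = 6 - 40819/209 = -39565/209 ≈ -189.31)
J + l = -39565/209 + 2640 = 512195/209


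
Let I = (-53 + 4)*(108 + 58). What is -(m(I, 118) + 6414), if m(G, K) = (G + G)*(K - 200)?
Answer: -1340390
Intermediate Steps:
I = -8134 (I = -49*166 = -8134)
m(G, K) = 2*G*(-200 + K) (m(G, K) = (2*G)*(-200 + K) = 2*G*(-200 + K))
-(m(I, 118) + 6414) = -(2*(-8134)*(-200 + 118) + 6414) = -(2*(-8134)*(-82) + 6414) = -(1333976 + 6414) = -1*1340390 = -1340390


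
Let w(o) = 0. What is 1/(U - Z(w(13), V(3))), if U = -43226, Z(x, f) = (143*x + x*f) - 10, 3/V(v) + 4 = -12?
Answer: -1/43216 ≈ -2.3140e-5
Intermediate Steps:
V(v) = -3/16 (V(v) = 3/(-4 - 12) = 3/(-16) = 3*(-1/16) = -3/16)
Z(x, f) = -10 + 143*x + f*x (Z(x, f) = (143*x + f*x) - 10 = -10 + 143*x + f*x)
1/(U - Z(w(13), V(3))) = 1/(-43226 - (-10 + 143*0 - 3/16*0)) = 1/(-43226 - (-10 + 0 + 0)) = 1/(-43226 - 1*(-10)) = 1/(-43226 + 10) = 1/(-43216) = -1/43216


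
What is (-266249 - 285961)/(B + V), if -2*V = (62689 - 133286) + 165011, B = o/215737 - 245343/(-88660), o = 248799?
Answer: 10562254536748200/902864744838809 ≈ 11.699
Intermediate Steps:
B = 74988082131/19127242420 (B = 248799/215737 - 245343/(-88660) = 248799*(1/215737) - 245343*(-1/88660) = 248799/215737 + 245343/88660 = 74988082131/19127242420 ≈ 3.9205)
V = -47207 (V = -((62689 - 133286) + 165011)/2 = -(-70597 + 165011)/2 = -½*94414 = -47207)
(-266249 - 285961)/(B + V) = (-266249 - 285961)/(74988082131/19127242420 - 47207) = -552210/(-902864744838809/19127242420) = -552210*(-19127242420/902864744838809) = 10562254536748200/902864744838809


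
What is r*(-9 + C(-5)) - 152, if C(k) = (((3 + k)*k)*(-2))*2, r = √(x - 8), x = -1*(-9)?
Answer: -201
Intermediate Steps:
x = 9
r = 1 (r = √(9 - 8) = √1 = 1)
C(k) = -4*k*(3 + k) (C(k) = ((k*(3 + k))*(-2))*2 = -2*k*(3 + k)*2 = -4*k*(3 + k))
r*(-9 + C(-5)) - 152 = 1*(-9 - 4*(-5)*(3 - 5)) - 152 = 1*(-9 - 4*(-5)*(-2)) - 152 = 1*(-9 - 40) - 152 = 1*(-49) - 152 = -49 - 152 = -201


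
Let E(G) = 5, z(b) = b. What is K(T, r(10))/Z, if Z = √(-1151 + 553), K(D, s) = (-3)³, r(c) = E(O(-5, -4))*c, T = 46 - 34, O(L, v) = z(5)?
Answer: 27*I*√598/598 ≈ 1.1041*I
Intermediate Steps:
O(L, v) = 5
T = 12
r(c) = 5*c
K(D, s) = -27
Z = I*√598 (Z = √(-598) = I*√598 ≈ 24.454*I)
K(T, r(10))/Z = -27*(-I*√598/598) = -(-27)*I*√598/598 = 27*I*√598/598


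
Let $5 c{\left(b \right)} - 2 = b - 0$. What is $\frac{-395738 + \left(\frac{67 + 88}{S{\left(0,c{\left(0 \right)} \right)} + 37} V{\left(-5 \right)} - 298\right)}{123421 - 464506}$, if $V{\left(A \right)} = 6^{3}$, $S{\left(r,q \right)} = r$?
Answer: $\frac{4873284}{4206715} \approx 1.1585$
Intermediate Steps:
$c{\left(b \right)} = \frac{2}{5} + \frac{b}{5}$ ($c{\left(b \right)} = \frac{2}{5} + \frac{b - 0}{5} = \frac{2}{5} + \frac{b + 0}{5} = \frac{2}{5} + \frac{b}{5}$)
$V{\left(A \right)} = 216$
$\frac{-395738 + \left(\frac{67 + 88}{S{\left(0,c{\left(0 \right)} \right)} + 37} V{\left(-5 \right)} - 298\right)}{123421 - 464506} = \frac{-395738 - \left(298 - \frac{67 + 88}{0 + 37} \cdot 216\right)}{123421 - 464506} = \frac{-395738 - \left(298 - \frac{155}{37} \cdot 216\right)}{-341085} = \left(-395738 - \left(298 - 155 \cdot \frac{1}{37} \cdot 216\right)\right) \left(- \frac{1}{341085}\right) = \left(-395738 + \left(\frac{155}{37} \cdot 216 - 298\right)\right) \left(- \frac{1}{341085}\right) = \left(-395738 + \left(\frac{33480}{37} - 298\right)\right) \left(- \frac{1}{341085}\right) = \left(-395738 + \frac{22454}{37}\right) \left(- \frac{1}{341085}\right) = \left(- \frac{14619852}{37}\right) \left(- \frac{1}{341085}\right) = \frac{4873284}{4206715}$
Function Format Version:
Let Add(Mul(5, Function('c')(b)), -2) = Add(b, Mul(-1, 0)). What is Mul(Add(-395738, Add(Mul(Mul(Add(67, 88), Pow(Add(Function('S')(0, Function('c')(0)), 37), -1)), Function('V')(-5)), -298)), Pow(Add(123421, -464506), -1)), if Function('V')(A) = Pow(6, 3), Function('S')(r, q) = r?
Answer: Rational(4873284, 4206715) ≈ 1.1585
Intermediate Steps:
Function('c')(b) = Add(Rational(2, 5), Mul(Rational(1, 5), b)) (Function('c')(b) = Add(Rational(2, 5), Mul(Rational(1, 5), Add(b, Mul(-1, 0)))) = Add(Rational(2, 5), Mul(Rational(1, 5), Add(b, 0))) = Add(Rational(2, 5), Mul(Rational(1, 5), b)))
Function('V')(A) = 216
Mul(Add(-395738, Add(Mul(Mul(Add(67, 88), Pow(Add(Function('S')(0, Function('c')(0)), 37), -1)), Function('V')(-5)), -298)), Pow(Add(123421, -464506), -1)) = Mul(Add(-395738, Add(Mul(Mul(Add(67, 88), Pow(Add(0, 37), -1)), 216), -298)), Pow(Add(123421, -464506), -1)) = Mul(Add(-395738, Add(Mul(Mul(155, Pow(37, -1)), 216), -298)), Pow(-341085, -1)) = Mul(Add(-395738, Add(Mul(Mul(155, Rational(1, 37)), 216), -298)), Rational(-1, 341085)) = Mul(Add(-395738, Add(Mul(Rational(155, 37), 216), -298)), Rational(-1, 341085)) = Mul(Add(-395738, Add(Rational(33480, 37), -298)), Rational(-1, 341085)) = Mul(Add(-395738, Rational(22454, 37)), Rational(-1, 341085)) = Mul(Rational(-14619852, 37), Rational(-1, 341085)) = Rational(4873284, 4206715)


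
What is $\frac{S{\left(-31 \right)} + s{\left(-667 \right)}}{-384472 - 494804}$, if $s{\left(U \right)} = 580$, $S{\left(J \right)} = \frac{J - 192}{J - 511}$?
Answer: $- \frac{104861}{158855864} \approx -0.0006601$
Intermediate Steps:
$S{\left(J \right)} = \frac{-192 + J}{-511 + J}$
$\frac{S{\left(-31 \right)} + s{\left(-667 \right)}}{-384472 - 494804} = \frac{\frac{-192 - 31}{-511 - 31} + 580}{-384472 - 494804} = \frac{\frac{1}{-542} \left(-223\right) + 580}{-879276} = \left(\left(- \frac{1}{542}\right) \left(-223\right) + 580\right) \left(- \frac{1}{879276}\right) = \left(\frac{223}{542} + 580\right) \left(- \frac{1}{879276}\right) = \frac{314583}{542} \left(- \frac{1}{879276}\right) = - \frac{104861}{158855864}$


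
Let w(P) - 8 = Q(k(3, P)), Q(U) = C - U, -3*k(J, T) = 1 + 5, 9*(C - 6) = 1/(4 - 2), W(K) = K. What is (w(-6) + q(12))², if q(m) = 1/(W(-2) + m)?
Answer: 528529/2025 ≈ 261.00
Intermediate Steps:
C = 109/18 (C = 6 + 1/(9*(4 - 2)) = 6 + (⅑)/2 = 6 + (⅑)*(½) = 6 + 1/18 = 109/18 ≈ 6.0556)
q(m) = 1/(-2 + m)
k(J, T) = -2 (k(J, T) = -(1 + 5)/3 = -⅓*6 = -2)
Q(U) = 109/18 - U
w(P) = 289/18 (w(P) = 8 + (109/18 - 1*(-2)) = 8 + (109/18 + 2) = 8 + 145/18 = 289/18)
(w(-6) + q(12))² = (289/18 + 1/(-2 + 12))² = (289/18 + 1/10)² = (289/18 + ⅒)² = (727/45)² = 528529/2025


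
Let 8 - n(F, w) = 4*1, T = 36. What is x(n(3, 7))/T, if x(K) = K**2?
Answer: 4/9 ≈ 0.44444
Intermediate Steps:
n(F, w) = 4 (n(F, w) = 8 - 4 = 4)
x(n(3, 7))/T = 4**2/36 = 16*(1/36) = 4/9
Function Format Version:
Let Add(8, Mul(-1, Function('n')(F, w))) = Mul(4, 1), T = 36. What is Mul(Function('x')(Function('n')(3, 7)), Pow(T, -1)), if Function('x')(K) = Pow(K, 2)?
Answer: Rational(4, 9) ≈ 0.44444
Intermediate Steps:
Function('n')(F, w) = 4 (Function('n')(F, w) = Add(8, Mul(-1, Mul(4, 1))) = Add(8, Mul(-1, 4)) = Add(8, -4) = 4)
Mul(Function('x')(Function('n')(3, 7)), Pow(T, -1)) = Mul(Pow(4, 2), Pow(36, -1)) = Mul(16, Rational(1, 36)) = Rational(4, 9)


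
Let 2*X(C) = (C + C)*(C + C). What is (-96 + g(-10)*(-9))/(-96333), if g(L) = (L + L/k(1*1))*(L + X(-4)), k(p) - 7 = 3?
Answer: -694/32111 ≈ -0.021613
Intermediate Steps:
k(p) = 10 (k(p) = 7 + 3 = 10)
X(C) = 2*C² (X(C) = ((C + C)*(C + C))/2 = ((2*C)*(2*C))/2 = (4*C²)/2 = 2*C²)
g(L) = 11*L*(32 + L)/10 (g(L) = (L + L/10)*(L + 2*(-4)²) = (L + L*(⅒))*(L + 2*16) = (L + L/10)*(L + 32) = (11*L/10)*(32 + L) = 11*L*(32 + L)/10)
(-96 + g(-10)*(-9))/(-96333) = (-96 + ((11/10)*(-10)*(32 - 10))*(-9))/(-96333) = (-96 + ((11/10)*(-10)*22)*(-9))*(-1/96333) = (-96 - 242*(-9))*(-1/96333) = (-96 + 2178)*(-1/96333) = 2082*(-1/96333) = -694/32111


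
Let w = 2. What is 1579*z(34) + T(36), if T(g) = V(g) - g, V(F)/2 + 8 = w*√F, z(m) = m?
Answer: 53658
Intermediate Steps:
V(F) = -16 + 4*√F (V(F) = -16 + 2*(2*√F) = -16 + 4*√F)
T(g) = -16 - g + 4*√g (T(g) = (-16 + 4*√g) - g = -16 - g + 4*√g)
1579*z(34) + T(36) = 1579*34 + (-16 - 1*36 + 4*√36) = 53686 + (-16 - 36 + 4*6) = 53686 + (-16 - 36 + 24) = 53686 - 28 = 53658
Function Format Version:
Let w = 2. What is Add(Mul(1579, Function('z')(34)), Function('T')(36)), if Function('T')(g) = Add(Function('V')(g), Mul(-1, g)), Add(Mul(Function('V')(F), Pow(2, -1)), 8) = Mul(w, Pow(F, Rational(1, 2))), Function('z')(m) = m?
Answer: 53658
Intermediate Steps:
Function('V')(F) = Add(-16, Mul(4, Pow(F, Rational(1, 2)))) (Function('V')(F) = Add(-16, Mul(2, Mul(2, Pow(F, Rational(1, 2))))) = Add(-16, Mul(4, Pow(F, Rational(1, 2)))))
Function('T')(g) = Add(-16, Mul(-1, g), Mul(4, Pow(g, Rational(1, 2)))) (Function('T')(g) = Add(Add(-16, Mul(4, Pow(g, Rational(1, 2)))), Mul(-1, g)) = Add(-16, Mul(-1, g), Mul(4, Pow(g, Rational(1, 2)))))
Add(Mul(1579, Function('z')(34)), Function('T')(36)) = Add(Mul(1579, 34), Add(-16, Mul(-1, 36), Mul(4, Pow(36, Rational(1, 2))))) = Add(53686, Add(-16, -36, Mul(4, 6))) = Add(53686, Add(-16, -36, 24)) = Add(53686, -28) = 53658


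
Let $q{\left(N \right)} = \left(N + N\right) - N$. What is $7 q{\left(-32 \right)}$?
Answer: $-224$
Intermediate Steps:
$q{\left(N \right)} = N$ ($q{\left(N \right)} = 2 N - N = N$)
$7 q{\left(-32 \right)} = 7 \left(-32\right) = -224$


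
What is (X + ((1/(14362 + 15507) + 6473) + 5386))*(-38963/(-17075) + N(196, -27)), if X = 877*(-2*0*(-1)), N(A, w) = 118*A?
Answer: 139897640823801736/510013175 ≈ 2.7430e+8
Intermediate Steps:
X = 0 (X = 877*(0*(-1)) = 877*0 = 0)
(X + ((1/(14362 + 15507) + 6473) + 5386))*(-38963/(-17075) + N(196, -27)) = (0 + ((1/(14362 + 15507) + 6473) + 5386))*(-38963/(-17075) + 118*196) = (0 + ((1/29869 + 6473) + 5386))*(-38963*(-1/17075) + 23128) = (0 + ((1/29869 + 6473) + 5386))*(38963/17075 + 23128) = (0 + (193342038/29869 + 5386))*(394949563/17075) = (0 + 354216472/29869)*(394949563/17075) = (354216472/29869)*(394949563/17075) = 139897640823801736/510013175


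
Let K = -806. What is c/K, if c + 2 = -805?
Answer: 807/806 ≈ 1.0012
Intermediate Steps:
c = -807 (c = -2 - 805 = -807)
c/K = -807/(-806) = -807*(-1/806) = 807/806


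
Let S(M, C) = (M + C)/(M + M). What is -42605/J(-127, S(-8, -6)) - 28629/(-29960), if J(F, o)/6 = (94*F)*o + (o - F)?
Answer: 12195153841/7418964840 ≈ 1.6438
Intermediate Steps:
S(M, C) = (C + M)/(2*M) (S(M, C) = (C + M)/((2*M)) = (C + M)*(1/(2*M)) = (C + M)/(2*M))
J(F, o) = -6*F + 6*o + 564*F*o (J(F, o) = 6*((94*F)*o + (o - F)) = 6*(94*F*o + (o - F)) = 6*(o - F + 94*F*o) = -6*F + 6*o + 564*F*o)
-42605/J(-127, S(-8, -6)) - 28629/(-29960) = -42605/(-6*(-127) + 6*((1/2)*(-6 - 8)/(-8)) + 564*(-127)*((1/2)*(-6 - 8)/(-8))) - 28629/(-29960) = -42605/(762 + 6*((1/2)*(-1/8)*(-14)) + 564*(-127)*((1/2)*(-1/8)*(-14))) - 28629*(-1/29960) = -42605/(762 + 6*(7/8) + 564*(-127)*(7/8)) + 28629/29960 = -42605/(762 + 21/4 - 125349/2) + 28629/29960 = -42605/(-247629/4) + 28629/29960 = -42605*(-4/247629) + 28629/29960 = 170420/247629 + 28629/29960 = 12195153841/7418964840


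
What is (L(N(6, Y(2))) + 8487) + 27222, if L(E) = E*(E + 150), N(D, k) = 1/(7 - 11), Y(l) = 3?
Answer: 570745/16 ≈ 35672.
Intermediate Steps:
N(D, k) = -¼ (N(D, k) = 1/(-4) = -¼)
L(E) = E*(150 + E)
(L(N(6, Y(2))) + 8487) + 27222 = (-(150 - ¼)/4 + 8487) + 27222 = (-¼*599/4 + 8487) + 27222 = (-599/16 + 8487) + 27222 = 135193/16 + 27222 = 570745/16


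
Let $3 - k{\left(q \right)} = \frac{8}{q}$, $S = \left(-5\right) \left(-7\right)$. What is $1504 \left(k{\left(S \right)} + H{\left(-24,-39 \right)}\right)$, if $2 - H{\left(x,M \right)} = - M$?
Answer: $- \frac{1801792}{35} \approx -51480.0$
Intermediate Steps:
$S = 35$
$H{\left(x,M \right)} = 2 + M$ ($H{\left(x,M \right)} = 2 - - M = 2 + M$)
$k{\left(q \right)} = 3 - \frac{8}{q}$
$1504 \left(k{\left(S \right)} + H{\left(-24,-39 \right)}\right) = 1504 \left(\left(3 - \frac{8}{35}\right) + \left(2 - 39\right)\right) = 1504 \left(\left(3 - \frac{8}{35}\right) - 37\right) = 1504 \left(\frac{97}{35} - 37\right) = 1504 \left(- \frac{1198}{35}\right) = - \frac{1801792}{35}$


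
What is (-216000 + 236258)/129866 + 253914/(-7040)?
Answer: -67835081/1888960 ≈ -35.911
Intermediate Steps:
(-216000 + 236258)/129866 + 253914/(-7040) = 20258*(1/129866) + 253914*(-1/7040) = 10129/64933 - 126957/3520 = -67835081/1888960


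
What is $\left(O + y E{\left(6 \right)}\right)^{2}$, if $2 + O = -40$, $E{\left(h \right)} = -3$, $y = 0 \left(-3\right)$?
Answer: $1764$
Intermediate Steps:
$y = 0$
$O = -42$ ($O = -2 - 40 = -42$)
$\left(O + y E{\left(6 \right)}\right)^{2} = \left(-42 + 0 \left(-3\right)\right)^{2} = \left(-42 + 0\right)^{2} = \left(-42\right)^{2} = 1764$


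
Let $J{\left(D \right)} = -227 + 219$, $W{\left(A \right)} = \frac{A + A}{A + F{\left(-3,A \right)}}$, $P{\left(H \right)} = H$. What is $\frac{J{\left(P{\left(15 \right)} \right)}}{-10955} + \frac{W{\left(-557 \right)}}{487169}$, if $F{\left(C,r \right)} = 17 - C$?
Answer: $\frac{2105081894}{2865934844115} \approx 0.00073452$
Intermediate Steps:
$W{\left(A \right)} = \frac{2 A}{20 + A}$ ($W{\left(A \right)} = \frac{A + A}{A + \left(17 - -3\right)} = \frac{2 A}{A + \left(17 + 3\right)} = \frac{2 A}{A + 20} = \frac{2 A}{20 + A}$)
$J{\left(D \right)} = -8$
$\frac{J{\left(P{\left(15 \right)} \right)}}{-10955} + \frac{W{\left(-557 \right)}}{487169} = - \frac{8}{-10955} + \frac{2 \left(-557\right) \frac{1}{20 - 557}}{487169} = \left(-8\right) \left(- \frac{1}{10955}\right) + 2 \left(-557\right) \frac{1}{-537} \cdot \frac{1}{487169} = \frac{8}{10955} + 2 \left(-557\right) \left(- \frac{1}{537}\right) \frac{1}{487169} = \frac{8}{10955} + \frac{1114}{537} \cdot \frac{1}{487169} = \frac{8}{10955} + \frac{1114}{261609753} = \frac{2105081894}{2865934844115}$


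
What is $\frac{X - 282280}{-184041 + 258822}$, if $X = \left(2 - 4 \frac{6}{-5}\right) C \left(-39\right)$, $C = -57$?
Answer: $- \frac{1335818}{373905} \approx -3.5726$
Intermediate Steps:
$X = \frac{75582}{5}$ ($X = \left(2 - 4 \frac{6}{-5}\right) \left(-57\right) \left(-39\right) = \left(2 - 4 \cdot 6 \left(- \frac{1}{5}\right)\right) \left(-57\right) \left(-39\right) = \left(2 - - \frac{24}{5}\right) \left(-57\right) \left(-39\right) = \left(2 + \frac{24}{5}\right) \left(-57\right) \left(-39\right) = \frac{34}{5} \left(-57\right) \left(-39\right) = \left(- \frac{1938}{5}\right) \left(-39\right) = \frac{75582}{5} \approx 15116.0$)
$\frac{X - 282280}{-184041 + 258822} = \frac{\frac{75582}{5} - 282280}{-184041 + 258822} = - \frac{1335818}{5 \cdot 74781} = \left(- \frac{1335818}{5}\right) \frac{1}{74781} = - \frac{1335818}{373905}$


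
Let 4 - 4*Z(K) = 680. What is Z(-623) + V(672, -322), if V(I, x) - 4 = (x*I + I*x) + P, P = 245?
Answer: -432688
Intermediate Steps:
Z(K) = -169 (Z(K) = 1 - ¼*680 = 1 - 170 = -169)
V(I, x) = 249 + 2*I*x (V(I, x) = 4 + ((x*I + I*x) + 245) = 4 + ((I*x + I*x) + 245) = 4 + (2*I*x + 245) = 4 + (245 + 2*I*x) = 249 + 2*I*x)
Z(-623) + V(672, -322) = -169 + (249 + 2*672*(-322)) = -169 + (249 - 432768) = -169 - 432519 = -432688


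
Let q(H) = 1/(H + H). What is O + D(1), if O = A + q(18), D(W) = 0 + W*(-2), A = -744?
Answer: -26855/36 ≈ -745.97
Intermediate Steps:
D(W) = -2*W (D(W) = 0 - 2*W = -2*W)
q(H) = 1/(2*H)
O = -26783/36 (O = -744 + (1/2)/18 = -744 + (1/2)*(1/18) = -744 + 1/36 = -26783/36 ≈ -743.97)
O + D(1) = -26783/36 - 2*1 = -26783/36 - 2 = -26855/36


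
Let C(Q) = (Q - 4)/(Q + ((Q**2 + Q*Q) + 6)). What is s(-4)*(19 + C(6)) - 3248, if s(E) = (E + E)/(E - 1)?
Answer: -337844/105 ≈ -3217.6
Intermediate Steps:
s(E) = 2*E/(-1 + E) (s(E) = (2*E)/(-1 + E) = 2*E/(-1 + E))
C(Q) = (-4 + Q)/(6 + Q + 2*Q**2) (C(Q) = (-4 + Q)/(Q + ((Q**2 + Q**2) + 6)) = (-4 + Q)/(Q + (2*Q**2 + 6)) = (-4 + Q)/(Q + (6 + 2*Q**2)) = (-4 + Q)/(6 + Q + 2*Q**2))
s(-4)*(19 + C(6)) - 3248 = (2*(-4)/(-1 - 4))*(19 + (-4 + 6)/(6 + 6 + 2*6**2)) - 3248 = (2*(-4)/(-5))*(19 + 2/(6 + 6 + 2*36)) - 3248 = (2*(-4)*(-1/5))*(19 + 2/(6 + 6 + 72)) - 3248 = 8*(19 + 2/84)/5 - 3248 = 8*(19 + (1/84)*2)/5 - 3248 = 8*(19 + 1/42)/5 - 3248 = (8/5)*(799/42) - 3248 = 3196/105 - 3248 = -337844/105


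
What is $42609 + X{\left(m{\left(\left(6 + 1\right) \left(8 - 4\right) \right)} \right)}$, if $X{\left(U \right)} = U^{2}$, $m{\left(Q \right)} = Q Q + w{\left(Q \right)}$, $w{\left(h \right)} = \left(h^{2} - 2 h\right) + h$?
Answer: $2414209$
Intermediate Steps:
$w{\left(h \right)} = h^{2} - h$
$m{\left(Q \right)} = Q^{2} + Q \left(-1 + Q\right)$ ($m{\left(Q \right)} = Q Q + Q \left(-1 + Q\right) = Q^{2} + Q \left(-1 + Q\right)$)
$42609 + X{\left(m{\left(\left(6 + 1\right) \left(8 - 4\right) \right)} \right)} = 42609 + \left(\left(6 + 1\right) \left(8 - 4\right) \left(-1 + 2 \left(6 + 1\right) \left(8 - 4\right)\right)\right)^{2} = 42609 + \left(7 \cdot 4 \left(-1 + 2 \cdot 7 \cdot 4\right)\right)^{2} = 42609 + \left(28 \left(-1 + 2 \cdot 28\right)\right)^{2} = 42609 + \left(28 \left(-1 + 56\right)\right)^{2} = 42609 + \left(28 \cdot 55\right)^{2} = 42609 + 1540^{2} = 42609 + 2371600 = 2414209$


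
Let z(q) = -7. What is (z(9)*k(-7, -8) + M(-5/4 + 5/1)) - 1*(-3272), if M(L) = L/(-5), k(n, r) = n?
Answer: 13281/4 ≈ 3320.3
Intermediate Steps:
M(L) = -L/5 (M(L) = L*(-1/5) = -L/5)
(z(9)*k(-7, -8) + M(-5/4 + 5/1)) - 1*(-3272) = (-7*(-7) - (-5/4 + 5/1)/5) - 1*(-3272) = (49 - (-5*1/4 + 5*1)/5) + 3272 = (49 - (-5/4 + 5)/5) + 3272 = (49 - 1/5*15/4) + 3272 = (49 - 3/4) + 3272 = 193/4 + 3272 = 13281/4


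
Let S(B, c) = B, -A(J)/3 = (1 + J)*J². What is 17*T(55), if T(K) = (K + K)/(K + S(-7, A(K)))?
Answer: 935/24 ≈ 38.958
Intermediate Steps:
A(J) = -3*J²*(1 + J) (A(J) = -3*(1 + J)*J² = -3*J²*(1 + J))
T(K) = 2*K/(-7 + K) (T(K) = (K + K)/(K - 7) = (2*K)/(-7 + K) = 2*K/(-7 + K))
17*T(55) = 17*(2*55/(-7 + 55)) = 17*(2*55/48) = 17*(2*55*(1/48)) = 17*(55/24) = 935/24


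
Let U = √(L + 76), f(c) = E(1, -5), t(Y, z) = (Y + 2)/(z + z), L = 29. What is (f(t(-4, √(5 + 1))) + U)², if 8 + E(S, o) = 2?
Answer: (6 - √105)² ≈ 18.037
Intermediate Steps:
E(S, o) = -6 (E(S, o) = -8 + 2 = -6)
t(Y, z) = (2 + Y)/(2*z) (t(Y, z) = (2 + Y)/((2*z)) = (2 + Y)*(1/(2*z)) = (2 + Y)/(2*z))
f(c) = -6
U = √105 (U = √(29 + 76) = √105 ≈ 10.247)
(f(t(-4, √(5 + 1))) + U)² = (-6 + √105)²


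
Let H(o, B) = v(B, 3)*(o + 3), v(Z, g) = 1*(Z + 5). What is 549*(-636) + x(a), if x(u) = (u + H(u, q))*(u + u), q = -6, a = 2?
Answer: -349176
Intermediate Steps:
v(Z, g) = 5 + Z (v(Z, g) = 1*(5 + Z) = 5 + Z)
H(o, B) = (3 + o)*(5 + B) (H(o, B) = (5 + B)*(o + 3) = (5 + B)*(3 + o) = (3 + o)*(5 + B))
x(u) = -6*u (x(u) = (u + (3 + u)*(5 - 6))*(u + u) = (u + (3 + u)*(-1))*(2*u) = (u + (-3 - u))*(2*u) = -6*u)
549*(-636) + x(a) = 549*(-636) - 6*2 = -349164 - 12 = -349176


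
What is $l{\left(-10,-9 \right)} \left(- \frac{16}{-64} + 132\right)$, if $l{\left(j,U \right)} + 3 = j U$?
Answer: $\frac{46023}{4} \approx 11506.0$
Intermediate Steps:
$l{\left(j,U \right)} = -3 + U j$ ($l{\left(j,U \right)} = -3 + j U = -3 + U j$)
$l{\left(-10,-9 \right)} \left(- \frac{16}{-64} + 132\right) = \left(-3 - -90\right) \left(- \frac{16}{-64} + 132\right) = \left(-3 + 90\right) \left(\left(-16\right) \left(- \frac{1}{64}\right) + 132\right) = 87 \left(\frac{1}{4} + 132\right) = 87 \cdot \frac{529}{4} = \frac{46023}{4}$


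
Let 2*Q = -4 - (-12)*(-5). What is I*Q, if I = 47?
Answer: -1504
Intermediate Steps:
Q = -32 (Q = (-4 - (-12)*(-5))/2 = (-4 - 12*5)/2 = (-4 - 60)/2 = (1/2)*(-64) = -32)
I*Q = 47*(-32) = -1504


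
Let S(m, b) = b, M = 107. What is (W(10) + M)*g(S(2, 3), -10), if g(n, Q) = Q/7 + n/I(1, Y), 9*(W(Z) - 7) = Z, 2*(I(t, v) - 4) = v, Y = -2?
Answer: -148/3 ≈ -49.333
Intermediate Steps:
I(t, v) = 4 + v/2
W(Z) = 7 + Z/9
g(n, Q) = n/3 + Q/7 (g(n, Q) = Q/7 + n/(4 + (1/2)*(-2)) = Q*(1/7) + n/(4 - 1) = Q/7 + n/3 = n/3 + Q/7)
(W(10) + M)*g(S(2, 3), -10) = ((7 + (1/9)*10) + 107)*((1/3)*3 + (1/7)*(-10)) = ((7 + 10/9) + 107)*(1 - 10/7) = (73/9 + 107)*(-3/7) = (1036/9)*(-3/7) = -148/3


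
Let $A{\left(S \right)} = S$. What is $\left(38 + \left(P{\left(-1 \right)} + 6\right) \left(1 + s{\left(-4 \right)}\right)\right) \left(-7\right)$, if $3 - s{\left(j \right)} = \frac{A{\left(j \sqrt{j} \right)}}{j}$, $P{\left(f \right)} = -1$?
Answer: $-406 + 70 i \approx -406.0 + 70.0 i$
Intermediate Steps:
$s{\left(j \right)} = 3 - \sqrt{j}$ ($s{\left(j \right)} = 3 - \frac{j \sqrt{j}}{j} = 3 - \frac{j^{\frac{3}{2}}}{j} = 3 - \sqrt{j}$)
$\left(38 + \left(P{\left(-1 \right)} + 6\right) \left(1 + s{\left(-4 \right)}\right)\right) \left(-7\right) = \left(38 + \left(-1 + 6\right) \left(1 + \left(3 - \sqrt{-4}\right)\right)\right) \left(-7\right) = \left(38 + 5 \left(1 + \left(3 - 2 i\right)\right)\right) \left(-7\right) = \left(38 + 5 \left(4 - 2 i\right)\right) \left(-7\right) = \left(38 + \left(20 - 10 i\right)\right) \left(-7\right) = \left(58 - 10 i\right) \left(-7\right) = -406 + 70 i$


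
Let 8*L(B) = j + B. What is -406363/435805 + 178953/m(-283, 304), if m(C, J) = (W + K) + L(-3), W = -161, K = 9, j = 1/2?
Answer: -1248808101271/1062056785 ≈ -1175.8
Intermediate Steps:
j = ½ ≈ 0.50000
L(B) = 1/16 + B/8 (L(B) = (½ + B)/8 = 1/16 + B/8)
m(C, J) = -2437/16 (m(C, J) = (-161 + 9) + (1/16 + (⅛)*(-3)) = -152 + (1/16 - 3/8) = -152 - 5/16 = -2437/16)
-406363/435805 + 178953/m(-283, 304) = -406363/435805 + 178953/(-2437/16) = -406363*1/435805 + 178953*(-16/2437) = -406363/435805 - 2863248/2437 = -1248808101271/1062056785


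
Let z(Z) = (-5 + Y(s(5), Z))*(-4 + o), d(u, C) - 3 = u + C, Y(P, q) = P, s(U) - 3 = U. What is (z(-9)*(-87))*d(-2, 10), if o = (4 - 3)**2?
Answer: 8613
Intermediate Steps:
s(U) = 3 + U
d(u, C) = 3 + C + u (d(u, C) = 3 + (u + C) = 3 + (C + u) = 3 + C + u)
o = 1 (o = 1**2 = 1)
z(Z) = -9 (z(Z) = (-5 + (3 + 5))*(-4 + 1) = (-5 + 8)*(-3) = 3*(-3) = -9)
(z(-9)*(-87))*d(-2, 10) = (-9*(-87))*(3 + 10 - 2) = 783*11 = 8613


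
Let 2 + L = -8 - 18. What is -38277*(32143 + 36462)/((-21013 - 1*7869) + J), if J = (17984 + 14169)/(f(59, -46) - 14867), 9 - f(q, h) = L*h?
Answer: 8479858484682/93272185 ≈ 90915.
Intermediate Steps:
L = -28 (L = -2 + (-8 - 18) = -2 - 26 = -28)
f(q, h) = 9 + 28*h (f(q, h) = 9 - (-28)*h = 9 + 28*h)
J = -32153/16146 (J = (17984 + 14169)/((9 + 28*(-46)) - 14867) = 32153/((9 - 1288) - 14867) = 32153/(-1279 - 14867) = 32153/(-16146) = 32153*(-1/16146) = -32153/16146 ≈ -1.9914)
-38277*(32143 + 36462)/((-21013 - 1*7869) + J) = -38277*(32143 + 36462)/((-21013 - 1*7869) - 32153/16146) = -38277*68605/((-21013 - 7869) - 32153/16146) = -38277*68605/(-28882 - 32153/16146) = -38277/((-466360925/16146*1/68605)) = -38277/(-93272185/221539266) = -38277*(-221539266/93272185) = 8479858484682/93272185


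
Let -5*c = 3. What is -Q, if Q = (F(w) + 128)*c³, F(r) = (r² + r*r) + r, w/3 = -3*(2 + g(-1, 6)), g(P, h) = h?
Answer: 281448/125 ≈ 2251.6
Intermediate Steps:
c = -⅗ (c = -⅕*3 = -⅗ ≈ -0.60000)
w = -72 (w = 3*(-3*(2 + 6)) = 3*(-3*8) = 3*(-24) = -72)
F(r) = r + 2*r² (F(r) = (r² + r²) + r = 2*r² + r = r + 2*r²)
Q = -281448/125 (Q = (-72*(1 + 2*(-72)) + 128)*(-⅗)³ = (-72*(1 - 144) + 128)*(-27/125) = (-72*(-143) + 128)*(-27/125) = (10296 + 128)*(-27/125) = 10424*(-27/125) = -281448/125 ≈ -2251.6)
-Q = -1*(-281448/125) = 281448/125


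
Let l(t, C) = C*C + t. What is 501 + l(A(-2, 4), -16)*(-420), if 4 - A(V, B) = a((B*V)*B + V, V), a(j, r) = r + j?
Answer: -123819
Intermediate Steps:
a(j, r) = j + r
A(V, B) = 4 - 2*V - V*B² (A(V, B) = 4 - (((B*V)*B + V) + V) = 4 - ((V*B² + V) + V) = 4 - ((V + V*B²) + V) = 4 - (2*V + V*B²) = 4 + (-2*V - V*B²) = 4 - 2*V - V*B²)
l(t, C) = t + C² (l(t, C) = C² + t = t + C²)
501 + l(A(-2, 4), -16)*(-420) = 501 + ((4 - 1*(-2) - 1*(-2)*(1 + 4²)) + (-16)²)*(-420) = 501 + ((4 + 2 - 1*(-2)*(1 + 16)) + 256)*(-420) = 501 + ((4 + 2 - 1*(-2)*17) + 256)*(-420) = 501 + ((4 + 2 + 34) + 256)*(-420) = 501 + (40 + 256)*(-420) = 501 + 296*(-420) = 501 - 124320 = -123819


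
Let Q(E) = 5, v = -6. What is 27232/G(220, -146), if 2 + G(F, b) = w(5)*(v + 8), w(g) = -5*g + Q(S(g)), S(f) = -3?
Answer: -13616/21 ≈ -648.38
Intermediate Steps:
w(g) = 5 - 5*g (w(g) = -5*g + 5 = 5 - 5*g)
G(F, b) = -42 (G(F, b) = -2 + (5 - 5*5)*(-6 + 8) = -2 + (5 - 25)*2 = -2 - 20*2 = -2 - 40 = -42)
27232/G(220, -146) = 27232/(-42) = 27232*(-1/42) = -13616/21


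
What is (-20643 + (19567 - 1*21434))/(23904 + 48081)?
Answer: -4502/14397 ≈ -0.31270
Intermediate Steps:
(-20643 + (19567 - 1*21434))/(23904 + 48081) = (-20643 + (19567 - 21434))/71985 = (-20643 - 1867)*(1/71985) = -22510*1/71985 = -4502/14397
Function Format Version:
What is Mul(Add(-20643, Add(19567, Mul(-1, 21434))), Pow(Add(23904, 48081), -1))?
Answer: Rational(-4502, 14397) ≈ -0.31270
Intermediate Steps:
Mul(Add(-20643, Add(19567, Mul(-1, 21434))), Pow(Add(23904, 48081), -1)) = Mul(Add(-20643, Add(19567, -21434)), Pow(71985, -1)) = Mul(Add(-20643, -1867), Rational(1, 71985)) = Mul(-22510, Rational(1, 71985)) = Rational(-4502, 14397)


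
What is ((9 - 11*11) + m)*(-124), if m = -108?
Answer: 27280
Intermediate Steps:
((9 - 11*11) + m)*(-124) = ((9 - 11*11) - 108)*(-124) = ((9 - 121) - 108)*(-124) = (-112 - 108)*(-124) = -220*(-124) = 27280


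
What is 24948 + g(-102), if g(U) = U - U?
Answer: 24948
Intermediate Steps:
g(U) = 0
24948 + g(-102) = 24948 + 0 = 24948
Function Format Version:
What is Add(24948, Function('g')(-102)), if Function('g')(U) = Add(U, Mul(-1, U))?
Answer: 24948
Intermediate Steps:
Function('g')(U) = 0
Add(24948, Function('g')(-102)) = Add(24948, 0) = 24948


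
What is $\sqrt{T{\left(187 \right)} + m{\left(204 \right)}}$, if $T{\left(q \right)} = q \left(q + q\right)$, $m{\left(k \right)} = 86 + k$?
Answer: $2 \sqrt{17557} \approx 265.01$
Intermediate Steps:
$T{\left(q \right)} = 2 q^{2}$ ($T{\left(q \right)} = q 2 q = 2 q^{2}$)
$\sqrt{T{\left(187 \right)} + m{\left(204 \right)}} = \sqrt{2 \cdot 187^{2} + \left(86 + 204\right)} = \sqrt{2 \cdot 34969 + 290} = \sqrt{69938 + 290} = \sqrt{70228} = 2 \sqrt{17557}$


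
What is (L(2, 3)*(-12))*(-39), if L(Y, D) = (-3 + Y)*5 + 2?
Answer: -1404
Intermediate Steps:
L(Y, D) = -13 + 5*Y (L(Y, D) = (-15 + 5*Y) + 2 = -13 + 5*Y)
(L(2, 3)*(-12))*(-39) = ((-13 + 5*2)*(-12))*(-39) = ((-13 + 10)*(-12))*(-39) = -3*(-12)*(-39) = 36*(-39) = -1404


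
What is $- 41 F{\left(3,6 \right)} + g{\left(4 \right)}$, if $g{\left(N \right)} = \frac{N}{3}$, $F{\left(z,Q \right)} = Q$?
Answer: $- \frac{734}{3} \approx -244.67$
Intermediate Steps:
$g{\left(N \right)} = \frac{N}{3}$ ($g{\left(N \right)} = N \frac{1}{3} = \frac{N}{3}$)
$- 41 F{\left(3,6 \right)} + g{\left(4 \right)} = \left(-41\right) 6 + \frac{1}{3} \cdot 4 = -246 + \frac{4}{3} = - \frac{734}{3}$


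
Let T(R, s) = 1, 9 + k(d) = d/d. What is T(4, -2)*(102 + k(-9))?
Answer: 94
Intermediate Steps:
k(d) = -8 (k(d) = -9 + d/d = -9 + 1 = -8)
T(4, -2)*(102 + k(-9)) = 1*(102 - 8) = 1*94 = 94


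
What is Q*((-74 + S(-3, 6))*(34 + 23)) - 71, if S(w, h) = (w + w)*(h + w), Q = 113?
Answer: -592643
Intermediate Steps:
S(w, h) = 2*w*(h + w) (S(w, h) = (2*w)*(h + w) = 2*w*(h + w))
Q*((-74 + S(-3, 6))*(34 + 23)) - 71 = 113*((-74 + 2*(-3)*(6 - 3))*(34 + 23)) - 71 = 113*((-74 + 2*(-3)*3)*57) - 71 = 113*((-74 - 18)*57) - 71 = 113*(-92*57) - 71 = 113*(-5244) - 71 = -592572 - 71 = -592643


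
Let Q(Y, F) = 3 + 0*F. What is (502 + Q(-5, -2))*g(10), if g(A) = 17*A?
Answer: 85850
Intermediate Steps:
Q(Y, F) = 3 (Q(Y, F) = 3 + 0 = 3)
(502 + Q(-5, -2))*g(10) = (502 + 3)*(17*10) = 505*170 = 85850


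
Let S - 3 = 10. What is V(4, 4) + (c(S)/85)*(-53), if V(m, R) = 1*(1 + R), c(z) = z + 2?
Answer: -74/17 ≈ -4.3529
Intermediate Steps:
S = 13 (S = 3 + 10 = 13)
c(z) = 2 + z
V(m, R) = 1 + R
V(4, 4) + (c(S)/85)*(-53) = (1 + 4) + ((2 + 13)/85)*(-53) = 5 + (15*(1/85))*(-53) = 5 + (3/17)*(-53) = 5 - 159/17 = -74/17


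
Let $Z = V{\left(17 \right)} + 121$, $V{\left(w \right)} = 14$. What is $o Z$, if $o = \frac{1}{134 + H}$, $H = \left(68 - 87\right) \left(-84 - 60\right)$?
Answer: $\frac{27}{574} \approx 0.047038$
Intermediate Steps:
$H = 2736$ ($H = \left(-19\right) \left(-144\right) = 2736$)
$o = \frac{1}{2870}$ ($o = \frac{1}{134 + 2736} = \frac{1}{2870} \approx 0.00034843$)
$Z = 135$ ($Z = 14 + 121 = 135$)
$o Z = \frac{1}{2870} \cdot 135 = \frac{27}{574}$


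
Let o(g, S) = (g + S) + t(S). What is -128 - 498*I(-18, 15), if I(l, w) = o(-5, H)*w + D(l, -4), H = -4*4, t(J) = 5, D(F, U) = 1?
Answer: 118894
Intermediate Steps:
H = -16
o(g, S) = 5 + S + g (o(g, S) = (g + S) + 5 = (S + g) + 5 = 5 + S + g)
I(l, w) = 1 - 16*w (I(l, w) = (5 - 16 - 5)*w + 1 = -16*w + 1 = 1 - 16*w)
-128 - 498*I(-18, 15) = -128 - 498*(1 - 16*15) = -128 - 498*(1 - 240) = -128 - 498*(-239) = -128 + 119022 = 118894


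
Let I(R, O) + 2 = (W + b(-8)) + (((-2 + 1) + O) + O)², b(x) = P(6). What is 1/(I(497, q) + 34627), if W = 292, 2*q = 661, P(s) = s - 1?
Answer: 1/470522 ≈ 2.1253e-6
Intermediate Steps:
P(s) = -1 + s
b(x) = 5 (b(x) = -1 + 6 = 5)
q = 661/2 (q = (½)*661 = 661/2 ≈ 330.50)
I(R, O) = 295 + (-1 + 2*O)² (I(R, O) = -2 + ((292 + 5) + (((-2 + 1) + O) + O)²) = -2 + (297 + ((-1 + O) + O)²) = -2 + (297 + (-1 + 2*O)²) = 295 + (-1 + 2*O)²)
1/(I(497, q) + 34627) = 1/((295 + (-1 + 2*(661/2))²) + 34627) = 1/((295 + (-1 + 661)²) + 34627) = 1/((295 + 660²) + 34627) = 1/((295 + 435600) + 34627) = 1/(435895 + 34627) = 1/470522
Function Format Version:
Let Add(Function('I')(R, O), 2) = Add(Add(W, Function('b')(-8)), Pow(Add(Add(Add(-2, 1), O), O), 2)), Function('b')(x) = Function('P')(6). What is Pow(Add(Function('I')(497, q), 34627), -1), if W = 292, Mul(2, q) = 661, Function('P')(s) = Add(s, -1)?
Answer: Rational(1, 470522) ≈ 2.1253e-6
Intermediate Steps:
Function('P')(s) = Add(-1, s)
Function('b')(x) = 5 (Function('b')(x) = Add(-1, 6) = 5)
q = Rational(661, 2) (q = Mul(Rational(1, 2), 661) = Rational(661, 2) ≈ 330.50)
Function('I')(R, O) = Add(295, Pow(Add(-1, Mul(2, O)), 2)) (Function('I')(R, O) = Add(-2, Add(Add(292, 5), Pow(Add(Add(Add(-2, 1), O), O), 2))) = Add(-2, Add(297, Pow(Add(Add(-1, O), O), 2))) = Add(-2, Add(297, Pow(Add(-1, Mul(2, O)), 2))) = Add(295, Pow(Add(-1, Mul(2, O)), 2)))
Pow(Add(Function('I')(497, q), 34627), -1) = Pow(Add(Add(295, Pow(Add(-1, Mul(2, Rational(661, 2))), 2)), 34627), -1) = Pow(Add(Add(295, Pow(Add(-1, 661), 2)), 34627), -1) = Pow(Add(Add(295, Pow(660, 2)), 34627), -1) = Pow(Add(Add(295, 435600), 34627), -1) = Pow(Add(435895, 34627), -1) = Pow(470522, -1) = Rational(1, 470522)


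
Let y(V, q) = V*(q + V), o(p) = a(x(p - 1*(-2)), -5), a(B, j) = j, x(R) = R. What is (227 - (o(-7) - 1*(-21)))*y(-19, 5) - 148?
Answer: 55978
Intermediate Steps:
o(p) = -5
y(V, q) = V*(V + q)
(227 - (o(-7) - 1*(-21)))*y(-19, 5) - 148 = (227 - (-5 - 1*(-21)))*(-19*(-19 + 5)) - 148 = (227 - (-5 + 21))*(-19*(-14)) - 148 = (227 - 1*16)*266 - 148 = (227 - 16)*266 - 148 = 211*266 - 148 = 56126 - 148 = 55978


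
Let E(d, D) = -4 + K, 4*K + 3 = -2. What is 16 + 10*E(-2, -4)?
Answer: -73/2 ≈ -36.500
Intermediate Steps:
K = -5/4 (K = -3/4 + (1/4)*(-2) = -3/4 - 1/2 = -5/4 ≈ -1.2500)
E(d, D) = -21/4 (E(d, D) = -4 - 5/4 = -21/4)
16 + 10*E(-2, -4) = 16 + 10*(-21/4) = 16 - 105/2 = -73/2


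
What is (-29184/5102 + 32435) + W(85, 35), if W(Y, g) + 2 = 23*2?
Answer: 82839337/2551 ≈ 32473.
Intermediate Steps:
W(Y, g) = 44 (W(Y, g) = -2 + 23*2 = -2 + 46 = 44)
(-29184/5102 + 32435) + W(85, 35) = (-29184/5102 + 32435) + 44 = (-29184*1/5102 + 32435) + 44 = (-14592/2551 + 32435) + 44 = 82727093/2551 + 44 = 82839337/2551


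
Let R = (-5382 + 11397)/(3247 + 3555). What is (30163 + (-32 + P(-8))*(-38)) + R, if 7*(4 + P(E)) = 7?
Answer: 214221401/6802 ≈ 31494.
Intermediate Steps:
R = 6015/6802 ≈ 0.88430
P(E) = -3 (P(E) = -4 + (⅐)*7 = -4 + 1 = -3)
(30163 + (-32 + P(-8))*(-38)) + R = (30163 + (-32 - 3)*(-38)) + 6015/6802 = (30163 - 35*(-38)) + 6015/6802 = (30163 + 1330) + 6015/6802 = 31493 + 6015/6802 = 214221401/6802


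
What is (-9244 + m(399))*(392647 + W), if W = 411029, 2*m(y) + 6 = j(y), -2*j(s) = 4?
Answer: -7432395648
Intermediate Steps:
j(s) = -2 (j(s) = -½*4 = -2)
m(y) = -4 (m(y) = -3 + (½)*(-2) = -3 - 1 = -4)
(-9244 + m(399))*(392647 + W) = (-9244 - 4)*(392647 + 411029) = -9248*803676 = -7432395648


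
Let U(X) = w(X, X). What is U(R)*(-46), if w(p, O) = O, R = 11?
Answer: -506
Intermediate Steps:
U(X) = X
U(R)*(-46) = 11*(-46) = -506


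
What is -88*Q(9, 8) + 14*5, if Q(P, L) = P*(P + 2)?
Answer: -8642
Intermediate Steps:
Q(P, L) = P*(2 + P)
-88*Q(9, 8) + 14*5 = -792*(2 + 9) + 14*5 = -792*11 + 70 = -88*99 + 70 = -8712 + 70 = -8642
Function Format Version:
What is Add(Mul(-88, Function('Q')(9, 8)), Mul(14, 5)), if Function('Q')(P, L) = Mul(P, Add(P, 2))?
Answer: -8642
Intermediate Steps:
Function('Q')(P, L) = Mul(P, Add(2, P))
Add(Mul(-88, Function('Q')(9, 8)), Mul(14, 5)) = Add(Mul(-88, Mul(9, Add(2, 9))), Mul(14, 5)) = Add(Mul(-88, Mul(9, 11)), 70) = Add(Mul(-88, 99), 70) = Add(-8712, 70) = -8642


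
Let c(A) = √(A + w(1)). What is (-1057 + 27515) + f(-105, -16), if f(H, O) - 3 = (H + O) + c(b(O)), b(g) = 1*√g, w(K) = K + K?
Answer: 26340 + √(2 + 4*I) ≈ 26342.0 + 1.1118*I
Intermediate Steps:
w(K) = 2*K
b(g) = √g
c(A) = √(2 + A) (c(A) = √(A + 2*1) = √(A + 2) = √(2 + A))
f(H, O) = 3 + H + O + √(2 + √O) (f(H, O) = 3 + ((H + O) + √(2 + √O)) = 3 + (H + O + √(2 + √O)) = 3 + H + O + √(2 + √O))
(-1057 + 27515) + f(-105, -16) = (-1057 + 27515) + (3 - 105 - 16 + √(2 + √(-16))) = 26458 + (3 - 105 - 16 + √(2 + 4*I)) = 26458 + (-118 + √(2 + 4*I)) = 26340 + √(2 + 4*I)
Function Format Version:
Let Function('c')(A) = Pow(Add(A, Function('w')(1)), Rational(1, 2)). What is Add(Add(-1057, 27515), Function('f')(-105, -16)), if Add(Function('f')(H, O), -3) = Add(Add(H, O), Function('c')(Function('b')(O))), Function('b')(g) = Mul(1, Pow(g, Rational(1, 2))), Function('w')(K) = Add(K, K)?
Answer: Add(26340, Pow(Add(2, Mul(4, I)), Rational(1, 2))) ≈ Add(26342., Mul(1.1118, I))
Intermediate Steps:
Function('w')(K) = Mul(2, K)
Function('b')(g) = Pow(g, Rational(1, 2))
Function('c')(A) = Pow(Add(2, A), Rational(1, 2)) (Function('c')(A) = Pow(Add(A, Mul(2, 1)), Rational(1, 2)) = Pow(Add(A, 2), Rational(1, 2)) = Pow(Add(2, A), Rational(1, 2)))
Function('f')(H, O) = Add(3, H, O, Pow(Add(2, Pow(O, Rational(1, 2))), Rational(1, 2))) (Function('f')(H, O) = Add(3, Add(Add(H, O), Pow(Add(2, Pow(O, Rational(1, 2))), Rational(1, 2)))) = Add(3, Add(H, O, Pow(Add(2, Pow(O, Rational(1, 2))), Rational(1, 2)))) = Add(3, H, O, Pow(Add(2, Pow(O, Rational(1, 2))), Rational(1, 2))))
Add(Add(-1057, 27515), Function('f')(-105, -16)) = Add(Add(-1057, 27515), Add(3, -105, -16, Pow(Add(2, Pow(-16, Rational(1, 2))), Rational(1, 2)))) = Add(26458, Add(3, -105, -16, Pow(Add(2, Mul(4, I)), Rational(1, 2)))) = Add(26458, Add(-118, Pow(Add(2, Mul(4, I)), Rational(1, 2)))) = Add(26340, Pow(Add(2, Mul(4, I)), Rational(1, 2)))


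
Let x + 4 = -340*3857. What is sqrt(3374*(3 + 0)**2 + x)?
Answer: I*sqrt(1281018) ≈ 1131.8*I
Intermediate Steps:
x = -1311384 (x = -4 - 340*3857 = -4 - 1311380 = -1311384)
sqrt(3374*(3 + 0)**2 + x) = sqrt(3374*(3 + 0)**2 - 1311384) = sqrt(3374*3**2 - 1311384) = sqrt(3374*9 - 1311384) = sqrt(30366 - 1311384) = sqrt(-1281018) = I*sqrt(1281018)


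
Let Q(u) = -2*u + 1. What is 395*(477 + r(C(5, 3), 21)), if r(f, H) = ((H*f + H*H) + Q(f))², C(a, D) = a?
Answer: 114094170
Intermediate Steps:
Q(u) = 1 - 2*u
r(f, H) = (1 + H² - 2*f + H*f)² (r(f, H) = ((H*f + H*H) + (1 - 2*f))² = ((H*f + H²) + (1 - 2*f))² = ((H² + H*f) + (1 - 2*f))² = (1 + H² - 2*f + H*f)²)
395*(477 + r(C(5, 3), 21)) = 395*(477 + (1 + 21² - 2*5 + 21*5)²) = 395*(477 + (1 + 441 - 10 + 105)²) = 395*(477 + 537²) = 395*(477 + 288369) = 395*288846 = 114094170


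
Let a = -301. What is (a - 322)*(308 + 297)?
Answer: -376915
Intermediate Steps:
(a - 322)*(308 + 297) = (-301 - 322)*(308 + 297) = -623*605 = -376915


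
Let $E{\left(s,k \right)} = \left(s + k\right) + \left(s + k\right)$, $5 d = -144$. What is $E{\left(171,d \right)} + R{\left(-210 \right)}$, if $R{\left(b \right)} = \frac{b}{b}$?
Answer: $\frac{1427}{5} \approx 285.4$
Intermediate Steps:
$R{\left(b \right)} = 1$
$d = - \frac{144}{5}$ ($d = \frac{1}{5} \left(-144\right) = - \frac{144}{5} \approx -28.8$)
$E{\left(s,k \right)} = 2 k + 2 s$ ($E{\left(s,k \right)} = \left(k + s\right) + \left(k + s\right) = 2 k + 2 s$)
$E{\left(171,d \right)} + R{\left(-210 \right)} = \left(2 \left(- \frac{144}{5}\right) + 2 \cdot 171\right) + 1 = \left(- \frac{288}{5} + 342\right) + 1 = \frac{1422}{5} + 1 = \frac{1427}{5}$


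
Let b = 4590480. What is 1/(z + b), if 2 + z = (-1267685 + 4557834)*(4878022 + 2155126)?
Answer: 1/23140109449530 ≈ 4.3215e-14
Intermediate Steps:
z = 23140104859050 (z = -2 + (-1267685 + 4557834)*(4878022 + 2155126) = -2 + 3290149*7033148 = -2 + 23140104859052 = 23140104859050)
1/(z + b) = 1/(23140104859050 + 4590480) = 1/23140109449530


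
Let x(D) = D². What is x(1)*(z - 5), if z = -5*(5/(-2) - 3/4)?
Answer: 45/4 ≈ 11.250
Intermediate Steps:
z = 65/4 (z = -5*(5*(-½) - 3*¼) = -5*(-5/2 - ¾) = -5*(-13/4) = 65/4 ≈ 16.250)
x(1)*(z - 5) = 1²*(65/4 - 5) = 1*(45/4) = 45/4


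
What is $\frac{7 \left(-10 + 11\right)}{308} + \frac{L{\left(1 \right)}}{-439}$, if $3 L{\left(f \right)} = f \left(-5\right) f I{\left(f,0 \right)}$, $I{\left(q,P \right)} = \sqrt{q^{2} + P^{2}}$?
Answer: $\frac{1537}{57948} \approx 0.026524$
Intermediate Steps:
$I{\left(q,P \right)} = \sqrt{P^{2} + q^{2}}$
$L{\left(f \right)} = - \frac{5 f^{2} \sqrt{f^{2}}}{3}$ ($L{\left(f \right)} = \frac{f \left(-5\right) f \sqrt{0^{2} + f^{2}}}{3} = \frac{- 5 f f \sqrt{0 + f^{2}}}{3} = \frac{- 5 f^{2} \sqrt{f^{2}}}{3} = \frac{\left(-5\right) f^{2} \sqrt{f^{2}}}{3} = - \frac{5 f^{2} \sqrt{f^{2}}}{3}$)
$\frac{7 \left(-10 + 11\right)}{308} + \frac{L{\left(1 \right)}}{-439} = \frac{7 \left(-10 + 11\right)}{308} + \frac{\left(- \frac{5}{3}\right) 1^{2} \sqrt{1^{2}}}{-439} = 7 \cdot 1 \cdot \frac{1}{308} + \left(- \frac{5}{3}\right) 1 \sqrt{1} \left(- \frac{1}{439}\right) = 7 \cdot \frac{1}{308} + \left(- \frac{5}{3}\right) 1 \cdot 1 \left(- \frac{1}{439}\right) = \frac{1}{44} - - \frac{5}{1317} = \frac{1}{44} + \frac{5}{1317} = \frac{1537}{57948}$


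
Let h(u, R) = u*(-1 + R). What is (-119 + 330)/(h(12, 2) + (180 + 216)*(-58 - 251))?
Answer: -211/122352 ≈ -0.0017245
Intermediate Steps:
(-119 + 330)/(h(12, 2) + (180 + 216)*(-58 - 251)) = (-119 + 330)/(12*(-1 + 2) + (180 + 216)*(-58 - 251)) = 211/(12*1 + 396*(-309)) = 211/(12 - 122364) = 211/(-122352) = 211*(-1/122352) = -211/122352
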